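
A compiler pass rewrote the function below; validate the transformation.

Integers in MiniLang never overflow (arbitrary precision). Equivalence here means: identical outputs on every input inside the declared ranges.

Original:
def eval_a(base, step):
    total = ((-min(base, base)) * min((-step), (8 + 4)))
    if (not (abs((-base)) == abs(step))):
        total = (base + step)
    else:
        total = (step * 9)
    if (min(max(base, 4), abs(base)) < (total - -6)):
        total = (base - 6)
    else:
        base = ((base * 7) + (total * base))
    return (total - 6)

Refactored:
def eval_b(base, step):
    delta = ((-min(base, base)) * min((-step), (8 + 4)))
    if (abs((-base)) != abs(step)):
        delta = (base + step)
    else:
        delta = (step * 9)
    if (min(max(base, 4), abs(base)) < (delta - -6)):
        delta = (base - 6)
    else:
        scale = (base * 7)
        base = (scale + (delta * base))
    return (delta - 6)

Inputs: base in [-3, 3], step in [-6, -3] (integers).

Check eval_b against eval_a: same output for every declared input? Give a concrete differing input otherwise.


Although boolean connective usage differs, plus local variable names differ, plus statement counts differ, plus comparison usage differs, 28/28 inputs agree.
verdict: equivalent


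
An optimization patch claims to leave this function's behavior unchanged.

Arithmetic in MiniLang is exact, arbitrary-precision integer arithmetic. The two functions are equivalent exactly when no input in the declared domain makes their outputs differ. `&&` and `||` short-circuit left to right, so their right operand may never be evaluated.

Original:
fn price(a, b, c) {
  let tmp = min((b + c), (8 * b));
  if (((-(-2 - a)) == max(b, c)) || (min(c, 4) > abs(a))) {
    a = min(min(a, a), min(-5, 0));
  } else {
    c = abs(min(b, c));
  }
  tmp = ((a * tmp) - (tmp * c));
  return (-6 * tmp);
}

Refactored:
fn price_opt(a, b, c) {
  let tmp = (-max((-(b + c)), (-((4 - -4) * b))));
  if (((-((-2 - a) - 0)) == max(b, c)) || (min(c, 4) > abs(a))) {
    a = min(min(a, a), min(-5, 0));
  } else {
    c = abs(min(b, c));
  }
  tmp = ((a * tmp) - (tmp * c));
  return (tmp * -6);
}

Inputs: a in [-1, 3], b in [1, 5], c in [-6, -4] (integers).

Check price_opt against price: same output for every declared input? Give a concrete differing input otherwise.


The two are interchangeable: arithmetic usage differs, and min/max/abs usage differs, and constant usage differs, and every declared input agrees.
As a probe, take a=1, b=5, c=-4: price runs tmp := 1 | (((-(-2 - a)) == max(b, c)) || (min(c, 4) > abs(a))): false | c := 4 | tmp := -3 | result 18; price_opt runs tmp := 1 | (((-((-2 - a) - 0)) == max(b, c)) || (min(c, 4) > abs(a))): false | c := 4 | tmp := -3 | result 18; both end at 18.
An exhaustive pass over the 75 declared inputs shows identical outputs.
verdict: equivalent


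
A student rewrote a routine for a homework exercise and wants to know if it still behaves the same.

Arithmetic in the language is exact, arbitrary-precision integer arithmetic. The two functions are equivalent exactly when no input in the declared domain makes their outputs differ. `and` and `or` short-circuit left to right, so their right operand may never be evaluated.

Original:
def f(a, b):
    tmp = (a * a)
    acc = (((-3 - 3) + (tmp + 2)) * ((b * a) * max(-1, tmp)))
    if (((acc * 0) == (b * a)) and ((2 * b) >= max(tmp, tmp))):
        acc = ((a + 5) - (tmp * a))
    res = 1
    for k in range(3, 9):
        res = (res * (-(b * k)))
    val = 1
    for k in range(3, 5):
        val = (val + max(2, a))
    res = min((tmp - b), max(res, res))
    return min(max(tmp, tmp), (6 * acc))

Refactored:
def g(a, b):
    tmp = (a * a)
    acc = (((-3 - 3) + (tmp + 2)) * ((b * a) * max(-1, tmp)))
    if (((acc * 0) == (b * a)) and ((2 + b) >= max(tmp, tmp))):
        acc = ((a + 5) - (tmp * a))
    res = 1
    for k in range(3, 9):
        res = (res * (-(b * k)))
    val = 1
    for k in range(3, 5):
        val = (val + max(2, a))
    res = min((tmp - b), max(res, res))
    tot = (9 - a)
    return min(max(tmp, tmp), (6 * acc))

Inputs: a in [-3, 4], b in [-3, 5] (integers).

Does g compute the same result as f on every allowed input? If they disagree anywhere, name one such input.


At a=-1, b=0: f gives 0, g gives 1.
verdict: not equivalent; witness: a=-1, b=0


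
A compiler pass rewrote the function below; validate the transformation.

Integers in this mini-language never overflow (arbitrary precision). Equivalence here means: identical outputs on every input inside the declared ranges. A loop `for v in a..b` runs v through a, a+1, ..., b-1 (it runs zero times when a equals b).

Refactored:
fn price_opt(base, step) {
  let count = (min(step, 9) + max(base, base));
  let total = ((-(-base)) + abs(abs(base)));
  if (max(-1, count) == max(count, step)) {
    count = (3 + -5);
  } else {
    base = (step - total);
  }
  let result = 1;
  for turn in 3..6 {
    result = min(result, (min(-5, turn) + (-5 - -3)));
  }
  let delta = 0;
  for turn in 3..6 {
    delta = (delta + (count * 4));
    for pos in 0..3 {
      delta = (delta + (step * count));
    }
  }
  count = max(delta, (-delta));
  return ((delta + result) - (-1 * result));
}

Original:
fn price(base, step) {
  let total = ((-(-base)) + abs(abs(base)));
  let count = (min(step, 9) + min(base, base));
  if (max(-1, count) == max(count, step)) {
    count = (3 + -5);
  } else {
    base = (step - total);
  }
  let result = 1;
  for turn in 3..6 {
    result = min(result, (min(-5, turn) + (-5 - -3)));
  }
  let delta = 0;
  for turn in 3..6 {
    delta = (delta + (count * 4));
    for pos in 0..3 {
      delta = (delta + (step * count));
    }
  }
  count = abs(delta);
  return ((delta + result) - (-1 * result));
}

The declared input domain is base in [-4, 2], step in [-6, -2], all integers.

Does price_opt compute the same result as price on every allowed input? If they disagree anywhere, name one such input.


Equivalent. Although `min(base, base)` became `max(base, base)`, no input in the stated domain can expose it.
An exhaustive pass over the 35 declared inputs shows identical outputs.
Spot check at base=2, step=-4 — price: total becomes 4; next count becomes -2; next (max(-1, count) == max(count, step)) evaluates to false; next base becomes -8; next result becomes 1; next at turn=3:; next result becomes -7; next at turn=4:; next result becomes -7; next at turn=5:; next result becomes -7; next delta becomes 0; next at turn=3:; next delta becomes -8; next at pos=0:; next delta becomes 0; next at pos=1:; next delta becomes 8; next at pos=2:; next delta becomes 16; next at turn=4:; next delta becomes 8; next at pos=0:; next delta becomes 16; next at pos=1:; next delta becomes 24; next at pos=2:; next delta becomes 32; next at turn=5:; next delta becomes 24; next at pos=0:; next delta becomes 32; next at pos=1:; next delta becomes 40; next at pos=2:; next delta becomes 48; next count becomes 48; next final value 34. price_opt: count becomes -2; next total becomes 4; next (max(-1, count) == max(count, step)) evaluates to false; next base becomes -8; next result becomes 1; next at turn=3:; next result becomes -7; next at turn=4:; next result becomes -7; next at turn=5:; next result becomes -7; next delta becomes 0; next at turn=3:; next delta becomes -8; next at pos=0:; next delta becomes 0; next at pos=1:; next delta becomes 8; next at pos=2:; next delta becomes 16; next at turn=4:; next delta becomes 8; next at pos=0:; next delta becomes 16; next at pos=1:; next delta becomes 24; next at pos=2:; next delta becomes 32; next at turn=5:; next delta becomes 24; next at pos=0:; next delta becomes 32; next at pos=1:; next delta becomes 40; next at pos=2:; next delta becomes 48; next count becomes 48; next final value 34. Both give 34.
verdict: equivalent


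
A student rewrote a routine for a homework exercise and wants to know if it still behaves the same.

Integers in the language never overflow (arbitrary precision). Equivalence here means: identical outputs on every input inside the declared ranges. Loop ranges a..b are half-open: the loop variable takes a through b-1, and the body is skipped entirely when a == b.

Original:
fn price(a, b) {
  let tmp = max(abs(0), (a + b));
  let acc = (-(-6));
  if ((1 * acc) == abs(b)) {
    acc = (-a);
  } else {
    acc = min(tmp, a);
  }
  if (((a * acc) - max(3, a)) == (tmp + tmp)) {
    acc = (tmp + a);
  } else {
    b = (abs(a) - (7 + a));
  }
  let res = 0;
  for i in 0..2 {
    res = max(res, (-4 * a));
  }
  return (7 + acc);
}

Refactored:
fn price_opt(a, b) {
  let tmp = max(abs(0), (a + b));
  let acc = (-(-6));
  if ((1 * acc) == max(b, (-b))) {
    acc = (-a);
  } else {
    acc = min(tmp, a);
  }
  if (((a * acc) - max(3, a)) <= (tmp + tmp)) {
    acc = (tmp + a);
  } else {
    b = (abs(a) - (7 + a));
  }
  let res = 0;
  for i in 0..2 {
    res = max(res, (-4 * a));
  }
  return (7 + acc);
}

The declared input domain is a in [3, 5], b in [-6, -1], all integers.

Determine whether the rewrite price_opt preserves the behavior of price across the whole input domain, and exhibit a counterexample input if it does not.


There is a counterexample at a=3, b=-6: 4 on one side, 10 on the other.
price: tmp = 0; acc = 6; ((1 * acc) == abs(b)) -> true; acc = -3; (((a * acc) - max(3, a)) == (tmp + tmp)) -> false; b = -7; res = 0; [i=0]; res = 0; [i=1]; res = 0; return 4
price_opt: tmp = 0; acc = 6; ((1 * acc) == max(b, (-b))) -> true; acc = -3; (((a * acc) - max(3, a)) <= (tmp + tmp)) -> true; acc = 3; res = 0; [i=0]; res = 0; [i=1]; res = 0; return 10
verdict: not equivalent; witness: a=3, b=-6


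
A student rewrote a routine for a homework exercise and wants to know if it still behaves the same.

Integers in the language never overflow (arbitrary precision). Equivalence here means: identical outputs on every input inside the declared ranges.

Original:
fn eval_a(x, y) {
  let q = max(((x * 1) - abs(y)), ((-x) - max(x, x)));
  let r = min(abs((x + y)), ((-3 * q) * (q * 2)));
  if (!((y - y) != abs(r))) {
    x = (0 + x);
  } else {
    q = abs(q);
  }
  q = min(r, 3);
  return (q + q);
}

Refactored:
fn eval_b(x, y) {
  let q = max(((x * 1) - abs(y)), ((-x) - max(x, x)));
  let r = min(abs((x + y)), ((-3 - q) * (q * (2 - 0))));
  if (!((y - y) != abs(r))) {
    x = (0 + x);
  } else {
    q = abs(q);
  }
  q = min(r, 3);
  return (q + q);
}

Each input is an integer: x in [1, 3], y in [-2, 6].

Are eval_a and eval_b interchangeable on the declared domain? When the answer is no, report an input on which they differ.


Evaluate both at x=1, y=-2.
eval_a: q becomes -1; next r becomes -6; next (!((y - y) != abs(r))) evaluates to false; next q becomes 1; next q becomes -6; next final value -12
eval_b: q becomes -1; next r becomes 1; next (!((y - y) != abs(r))) evaluates to false; next q becomes 1; next q becomes 1; next final value 2
-12 vs 2 — the two versions disagree here.
verdict: not equivalent; witness: x=1, y=-2


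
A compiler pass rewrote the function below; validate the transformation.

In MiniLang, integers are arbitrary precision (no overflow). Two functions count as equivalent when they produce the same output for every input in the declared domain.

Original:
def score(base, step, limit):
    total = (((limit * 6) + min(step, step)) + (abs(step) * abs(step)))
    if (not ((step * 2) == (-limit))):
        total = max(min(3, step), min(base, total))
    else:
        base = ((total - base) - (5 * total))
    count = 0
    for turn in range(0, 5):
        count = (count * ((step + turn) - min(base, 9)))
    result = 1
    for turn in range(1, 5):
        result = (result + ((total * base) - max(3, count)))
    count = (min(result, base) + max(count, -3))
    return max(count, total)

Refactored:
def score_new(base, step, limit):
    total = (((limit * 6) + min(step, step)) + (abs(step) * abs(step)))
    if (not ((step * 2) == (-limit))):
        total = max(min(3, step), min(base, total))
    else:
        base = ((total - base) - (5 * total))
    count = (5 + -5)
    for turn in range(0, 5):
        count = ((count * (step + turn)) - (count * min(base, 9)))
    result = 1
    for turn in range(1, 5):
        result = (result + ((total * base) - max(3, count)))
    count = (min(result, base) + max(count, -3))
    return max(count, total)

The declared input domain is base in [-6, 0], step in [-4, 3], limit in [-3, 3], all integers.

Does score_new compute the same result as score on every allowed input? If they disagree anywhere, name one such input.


The two are interchangeable: constant usage differs; also arithmetic usage differs, and every declared input agrees.
Tracing base=-6, step=-1, limit=-2: score: total becomes -12; next (not ((step * 2) == (-limit))) evaluates to true; next total becomes -1; next count becomes 0; next at turn=0:; next count becomes 0; next at turn=1:; next count becomes 0; next at turn=2:; next count becomes 0; next at turn=3:; next count becomes 0; next at turn=4:; next count becomes 0; next result becomes 1; next at turn=1:; next result becomes 4; next at turn=2:; next result becomes 7; next at turn=3:; next result becomes 10; next at turn=4:; next result becomes 13; next count becomes -6; next final value -1 | score_new: total becomes -12; next (not ((step * 2) == (-limit))) evaluates to true; next total becomes -1; next count becomes 0; next at turn=0:; next count becomes 0; next at turn=1:; next count becomes 0; next at turn=2:; next count becomes 0; next at turn=3:; next count becomes 0; next at turn=4:; next count becomes 0; next result becomes 1; next at turn=1:; next result becomes 4; next at turn=2:; next result becomes 7; next at turn=3:; next result becomes 10; next at turn=4:; next result becomes 13; next count becomes -6; next final value -1 — matching result -1.
Sweeping the whole domain (392 inputs) finds no disagreement.
verdict: equivalent


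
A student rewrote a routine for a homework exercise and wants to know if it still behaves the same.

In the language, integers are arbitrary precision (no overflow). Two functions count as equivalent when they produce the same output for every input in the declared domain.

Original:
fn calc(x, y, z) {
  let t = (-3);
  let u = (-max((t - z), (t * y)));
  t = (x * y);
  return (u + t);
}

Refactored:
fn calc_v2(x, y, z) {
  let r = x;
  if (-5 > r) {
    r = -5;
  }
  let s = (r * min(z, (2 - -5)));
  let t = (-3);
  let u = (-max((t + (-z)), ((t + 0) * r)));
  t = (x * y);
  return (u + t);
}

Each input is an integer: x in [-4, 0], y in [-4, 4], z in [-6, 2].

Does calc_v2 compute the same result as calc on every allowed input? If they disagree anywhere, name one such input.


There is a counterexample at x=-4, y=-3, z=-6: 3 on one side, 0 on the other.
calc: t becomes -3; next u becomes -9; next t becomes 12; next final value 3
calc_v2: r becomes -4; next (-5 > r) evaluates to false; next s becomes 24; next t becomes -3; next u becomes -12; next t becomes 12; next final value 0
verdict: not equivalent; witness: x=-4, y=-3, z=-6


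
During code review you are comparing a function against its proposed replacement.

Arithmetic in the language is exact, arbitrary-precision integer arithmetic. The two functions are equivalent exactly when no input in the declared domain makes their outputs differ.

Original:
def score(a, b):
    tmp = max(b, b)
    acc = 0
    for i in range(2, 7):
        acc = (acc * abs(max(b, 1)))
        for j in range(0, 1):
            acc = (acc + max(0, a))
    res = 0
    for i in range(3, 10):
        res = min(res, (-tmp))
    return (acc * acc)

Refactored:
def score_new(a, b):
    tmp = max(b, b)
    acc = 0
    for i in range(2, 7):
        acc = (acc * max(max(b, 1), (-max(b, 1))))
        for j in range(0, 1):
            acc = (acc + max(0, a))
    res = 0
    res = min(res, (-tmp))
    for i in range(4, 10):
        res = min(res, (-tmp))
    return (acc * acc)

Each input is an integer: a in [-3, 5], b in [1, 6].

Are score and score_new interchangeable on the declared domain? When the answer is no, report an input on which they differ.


Behavior is preserved: although constant usage differs; and min/max/abs usage differs; and statement counts differ; and loop structure differs, the outputs never diverge.
As a probe, take a=0, b=5: score runs tmp := 5 | acc := 0 | iter i=2: | acc := 0 | iter j=0: | acc := 0 | iter i=3: | acc := 0 | iter j=0: | acc := 0 | iter i=4: | acc := 0 | iter j=0: | acc := 0 | iter i=5: | acc := 0 | iter j=0: | acc := 0 | iter i=6: | acc := 0 | iter j=0: | acc := 0 | res := 0 | iter i=3: | res := -5 | iter i=4: | res := -5 | iter i=5: | res := -5 | iter i=6: | res := -5 | iter i=7: | res := -5 | iter i=8: | res := -5 | iter i=9: | res := -5 | result 0; score_new runs tmp := 5 | acc := 0 | iter i=2: | acc := 0 | iter j=0: | acc := 0 | iter i=3: | acc := 0 | iter j=0: | acc := 0 | iter i=4: | acc := 0 | iter j=0: | acc := 0 | iter i=5: | acc := 0 | iter j=0: | acc := 0 | iter i=6: | acc := 0 | iter j=0: | acc := 0 | res := 0 | res := -5 | iter i=4: | res := -5 | iter i=5: | res := -5 | iter i=6: | res := -5 | iter i=7: | res := -5 | iter i=8: | res := -5 | iter i=9: | res := -5 | result 0; both end at 0.
Every one of the 54 inputs gives matching results.
verdict: equivalent


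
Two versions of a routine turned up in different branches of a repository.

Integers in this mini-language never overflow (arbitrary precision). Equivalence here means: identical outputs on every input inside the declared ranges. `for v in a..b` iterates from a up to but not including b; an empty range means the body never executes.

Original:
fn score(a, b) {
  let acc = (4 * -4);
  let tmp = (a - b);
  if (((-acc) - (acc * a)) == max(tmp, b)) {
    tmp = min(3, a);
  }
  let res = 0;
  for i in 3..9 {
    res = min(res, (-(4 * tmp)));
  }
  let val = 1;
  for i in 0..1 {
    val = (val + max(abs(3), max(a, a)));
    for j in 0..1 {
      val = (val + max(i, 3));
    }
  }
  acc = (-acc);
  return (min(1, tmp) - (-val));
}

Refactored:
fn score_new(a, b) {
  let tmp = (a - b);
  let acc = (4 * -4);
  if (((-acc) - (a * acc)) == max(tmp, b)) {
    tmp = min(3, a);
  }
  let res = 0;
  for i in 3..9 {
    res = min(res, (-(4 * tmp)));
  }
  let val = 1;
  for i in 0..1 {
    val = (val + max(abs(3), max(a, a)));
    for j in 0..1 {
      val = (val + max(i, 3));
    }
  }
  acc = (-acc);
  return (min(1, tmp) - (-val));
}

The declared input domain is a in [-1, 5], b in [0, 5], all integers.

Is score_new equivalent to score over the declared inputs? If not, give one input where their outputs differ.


Equivalent — the differences include same computation, different form, yet no declared input distinguishes the two.
Tracing a=2, b=2: score: acc = -16; tmp = 0; (((-acc) - (acc * a)) == max(tmp, b)) -> false; res = 0; [i=3]; res = 0; [i=4]; res = 0; [i=5]; res = 0; [i=6]; res = 0; [i=7]; res = 0; [i=8]; res = 0; val = 1; [i=0]; val = 4; [j=0]; val = 7; acc = 16; return 7 | score_new: tmp = 0; acc = -16; (((-acc) - (a * acc)) == max(tmp, b)) -> false; res = 0; [i=3]; res = 0; [i=4]; res = 0; [i=5]; res = 0; [i=6]; res = 0; [i=7]; res = 0; [i=8]; res = 0; val = 1; [i=0]; val = 4; [j=0]; val = 7; acc = 16; return 7 — matching result 7.
Every one of the 42 inputs gives matching results.
verdict: equivalent


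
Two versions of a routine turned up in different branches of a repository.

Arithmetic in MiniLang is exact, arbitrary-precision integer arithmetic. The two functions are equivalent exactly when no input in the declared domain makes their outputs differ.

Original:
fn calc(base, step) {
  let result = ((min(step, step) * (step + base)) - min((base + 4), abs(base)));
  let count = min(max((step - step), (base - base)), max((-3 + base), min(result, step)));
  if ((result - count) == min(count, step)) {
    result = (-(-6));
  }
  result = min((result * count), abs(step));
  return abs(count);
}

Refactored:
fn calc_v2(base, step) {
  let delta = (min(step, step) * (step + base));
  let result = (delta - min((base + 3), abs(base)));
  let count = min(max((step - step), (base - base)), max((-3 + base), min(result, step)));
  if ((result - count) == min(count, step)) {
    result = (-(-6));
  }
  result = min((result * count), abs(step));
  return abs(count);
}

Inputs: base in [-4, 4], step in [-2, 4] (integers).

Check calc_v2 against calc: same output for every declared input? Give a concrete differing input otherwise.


Take base=-4, step=1.
calc: result = -3; count = -3; ((result - count) == min(count, step)) -> false; result = 1; return 3
calc_v2: delta = -3; result = -2; count = -2; ((result - count) == min(count, step)) -> false; result = 1; return 2
3 against 2: the behavior changed.
verdict: not equivalent; witness: base=-4, step=1


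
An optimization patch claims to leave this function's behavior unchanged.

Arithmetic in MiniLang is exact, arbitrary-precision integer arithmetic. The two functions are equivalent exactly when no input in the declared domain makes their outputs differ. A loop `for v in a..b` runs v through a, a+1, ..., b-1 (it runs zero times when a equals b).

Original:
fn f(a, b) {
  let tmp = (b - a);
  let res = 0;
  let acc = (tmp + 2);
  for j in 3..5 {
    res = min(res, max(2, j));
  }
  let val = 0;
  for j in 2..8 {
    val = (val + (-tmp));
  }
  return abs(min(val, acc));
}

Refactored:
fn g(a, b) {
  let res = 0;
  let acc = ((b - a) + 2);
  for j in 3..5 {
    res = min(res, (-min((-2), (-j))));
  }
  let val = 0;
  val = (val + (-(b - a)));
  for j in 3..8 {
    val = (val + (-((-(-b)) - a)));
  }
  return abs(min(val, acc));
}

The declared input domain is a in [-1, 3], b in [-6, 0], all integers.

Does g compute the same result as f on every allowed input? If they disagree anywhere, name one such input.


Reading the diff, among the changes: local variable names differ, and min/max/abs usage differs, and arithmetic usage differs, and loop structure differs.
As a probe, take a=2, b=-1: f runs tmp := -3 | res := 0 | acc := -1 | iter j=3: | res := 0 | iter j=4: | res := 0 | val := 0 | iter j=2: | val := 3 | iter j=3: | val := 6 | iter j=4: | val := 9 | iter j=5: | val := 12 | iter j=6: | val := 15 | iter j=7: | val := 18 | result 1; g runs res := 0 | acc := -1 | iter j=3: | res := 0 | iter j=4: | res := 0 | val := 0 | val := 3 | iter j=3: | val := 6 | iter j=4: | val := 9 | iter j=5: | val := 12 | iter j=6: | val := 15 | iter j=7: | val := 18 | result 1; both end at 1.
Across all 35 domain points the two functions coincide.
verdict: equivalent


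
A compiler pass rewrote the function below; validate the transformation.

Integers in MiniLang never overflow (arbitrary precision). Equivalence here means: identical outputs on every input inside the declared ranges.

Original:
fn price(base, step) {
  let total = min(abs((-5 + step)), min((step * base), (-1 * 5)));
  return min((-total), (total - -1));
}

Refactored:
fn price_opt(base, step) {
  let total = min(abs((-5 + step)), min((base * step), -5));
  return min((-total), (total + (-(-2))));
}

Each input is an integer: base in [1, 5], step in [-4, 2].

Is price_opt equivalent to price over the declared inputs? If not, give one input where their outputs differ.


Take base=1, step=-4.
price: total=-5, then returns -4
price_opt: total=-5, then returns -3
-4 vs -3 — the two versions disagree here.
verdict: not equivalent; witness: base=1, step=-4


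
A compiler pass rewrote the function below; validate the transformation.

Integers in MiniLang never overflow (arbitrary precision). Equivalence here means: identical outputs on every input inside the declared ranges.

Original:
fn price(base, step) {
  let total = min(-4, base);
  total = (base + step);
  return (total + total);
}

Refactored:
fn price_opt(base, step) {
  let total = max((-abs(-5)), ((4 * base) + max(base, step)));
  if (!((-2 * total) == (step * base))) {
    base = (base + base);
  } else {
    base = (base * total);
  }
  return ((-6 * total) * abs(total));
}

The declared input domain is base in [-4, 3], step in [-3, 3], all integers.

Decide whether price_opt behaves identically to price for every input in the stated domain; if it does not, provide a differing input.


Input base=-4, step=-3: -14 from price versus 150 from price_opt.
verdict: not equivalent; witness: base=-4, step=-3


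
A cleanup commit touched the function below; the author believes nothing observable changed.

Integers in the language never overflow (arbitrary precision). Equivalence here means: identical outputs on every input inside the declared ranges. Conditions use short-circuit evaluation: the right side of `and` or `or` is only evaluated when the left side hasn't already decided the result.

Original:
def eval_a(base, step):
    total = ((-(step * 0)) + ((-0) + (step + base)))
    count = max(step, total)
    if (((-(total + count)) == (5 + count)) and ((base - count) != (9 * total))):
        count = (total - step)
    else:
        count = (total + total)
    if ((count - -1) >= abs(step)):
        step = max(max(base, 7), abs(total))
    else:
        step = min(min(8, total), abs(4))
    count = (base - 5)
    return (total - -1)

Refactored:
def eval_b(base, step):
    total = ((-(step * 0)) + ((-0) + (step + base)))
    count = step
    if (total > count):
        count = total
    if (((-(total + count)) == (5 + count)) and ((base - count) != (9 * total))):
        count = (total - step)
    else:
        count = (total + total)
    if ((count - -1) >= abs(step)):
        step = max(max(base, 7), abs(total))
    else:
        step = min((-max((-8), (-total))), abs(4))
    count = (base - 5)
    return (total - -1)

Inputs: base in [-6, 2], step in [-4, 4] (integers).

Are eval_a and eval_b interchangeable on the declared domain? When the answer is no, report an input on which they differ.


Equivalent — the differences include statement counts differ, comparison usage differs, branching structure differs, min/max/abs usage differs, yet no declared input distinguishes the two.
Tracing base=0, step=3: eval_a: total becomes 3; next count becomes 3; next (((-(total + count)) == (5 + count)) and ((base - count) != (9 * total))) evaluates to false; next count becomes 6; next ((count - -1) >= abs(step)) evaluates to true; next step becomes 7; next count becomes -5; next final value 4 | eval_b: total becomes 3; next count becomes 3; next (total > count) evaluates to false; next (((-(total + count)) == (5 + count)) and ((base - count) != (9 * total))) evaluates to false; next count becomes 6; next ((count - -1) >= abs(step)) evaluates to true; next step becomes 7; next count becomes -5; next final value 4 — matching result 4.
Sweeping the whole domain (81 inputs) finds no disagreement.
verdict: equivalent


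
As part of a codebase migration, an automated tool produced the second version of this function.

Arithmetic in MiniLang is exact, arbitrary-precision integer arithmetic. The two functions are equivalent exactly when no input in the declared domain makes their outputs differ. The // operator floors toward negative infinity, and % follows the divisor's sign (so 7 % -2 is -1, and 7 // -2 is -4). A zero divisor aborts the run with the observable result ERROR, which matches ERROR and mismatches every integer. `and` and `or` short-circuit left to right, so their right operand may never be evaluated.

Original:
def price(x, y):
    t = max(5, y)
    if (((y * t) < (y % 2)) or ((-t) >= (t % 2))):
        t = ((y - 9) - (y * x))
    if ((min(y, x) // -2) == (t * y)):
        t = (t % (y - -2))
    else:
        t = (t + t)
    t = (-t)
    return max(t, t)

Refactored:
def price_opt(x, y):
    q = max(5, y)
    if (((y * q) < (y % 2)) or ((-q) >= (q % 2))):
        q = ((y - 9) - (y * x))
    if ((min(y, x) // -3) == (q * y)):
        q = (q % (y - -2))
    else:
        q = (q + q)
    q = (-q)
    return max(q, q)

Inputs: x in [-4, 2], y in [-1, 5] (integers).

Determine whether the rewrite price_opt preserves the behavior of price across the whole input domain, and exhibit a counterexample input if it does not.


The rewrite breaks on x=-2, y=0, where the results are -10 and -1.
price: t := 5 | (((y * t) < (y % 2)) or ((-t) >= (t % 2))): false | ((min(y, x) // -2) == (t * y)): false | t := 10 | t := -10 | result -10
price_opt: q := 5 | (((y * q) < (y % 2)) or ((-q) >= (q % 2))): false | ((min(y, x) // -3) == (q * y)): true | q := 1 | q := -1 | result -1
verdict: not equivalent; witness: x=-2, y=0


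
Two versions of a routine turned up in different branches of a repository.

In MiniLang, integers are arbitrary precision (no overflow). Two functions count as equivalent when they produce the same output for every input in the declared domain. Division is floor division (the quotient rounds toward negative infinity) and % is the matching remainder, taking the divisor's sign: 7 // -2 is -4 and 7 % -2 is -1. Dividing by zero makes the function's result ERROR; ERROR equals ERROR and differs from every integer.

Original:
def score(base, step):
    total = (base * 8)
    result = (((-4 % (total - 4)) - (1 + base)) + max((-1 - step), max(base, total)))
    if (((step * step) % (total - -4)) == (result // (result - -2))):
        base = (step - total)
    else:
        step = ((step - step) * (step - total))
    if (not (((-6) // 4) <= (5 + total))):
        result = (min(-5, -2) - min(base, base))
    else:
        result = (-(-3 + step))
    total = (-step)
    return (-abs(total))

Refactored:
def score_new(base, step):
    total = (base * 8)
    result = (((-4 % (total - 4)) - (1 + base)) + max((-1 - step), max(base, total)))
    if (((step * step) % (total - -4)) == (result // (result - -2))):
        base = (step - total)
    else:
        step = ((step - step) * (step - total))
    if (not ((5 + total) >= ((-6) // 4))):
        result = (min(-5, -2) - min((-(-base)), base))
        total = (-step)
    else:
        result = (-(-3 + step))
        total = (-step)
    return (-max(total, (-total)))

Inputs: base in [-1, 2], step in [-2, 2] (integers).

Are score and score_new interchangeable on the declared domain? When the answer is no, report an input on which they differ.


Changes here: statement counts differ, plus min/max/abs usage differs, plus comparison usage differs; the full 20-point sweep finds no disagreement.
verdict: equivalent


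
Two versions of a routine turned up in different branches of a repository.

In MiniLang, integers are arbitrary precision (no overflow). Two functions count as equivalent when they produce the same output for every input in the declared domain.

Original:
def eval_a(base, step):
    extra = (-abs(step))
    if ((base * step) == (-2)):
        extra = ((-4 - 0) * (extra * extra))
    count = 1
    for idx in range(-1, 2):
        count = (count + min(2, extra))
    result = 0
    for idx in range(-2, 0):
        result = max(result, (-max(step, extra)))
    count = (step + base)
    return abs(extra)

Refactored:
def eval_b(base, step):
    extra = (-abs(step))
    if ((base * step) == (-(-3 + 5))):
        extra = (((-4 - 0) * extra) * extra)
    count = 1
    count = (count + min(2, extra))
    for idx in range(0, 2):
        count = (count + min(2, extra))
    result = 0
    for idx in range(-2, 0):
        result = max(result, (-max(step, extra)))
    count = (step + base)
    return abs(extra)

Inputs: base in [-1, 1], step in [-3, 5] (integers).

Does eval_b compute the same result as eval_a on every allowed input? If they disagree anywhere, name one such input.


This is a faithful refactor — loop structure differs; min/max/abs usage differs; statement counts differ; constant usage differs; arithmetic usage differs, but the computed results match everywhere.
As a probe, take base=0, step=3: eval_a runs extra := -3 | ((base * step) == (-2)): false | count := 1 | iter idx=-1: | count := -2 | iter idx=0: | count := -5 | iter idx=1: | count := -8 | result := 0 | iter idx=-2: | result := 0 | iter idx=-1: | result := 0 | count := 3 | result 3; eval_b runs extra := -3 | ((base * step) == (-(-3 + 5))): false | count := 1 | count := -2 | iter idx=0: | count := -5 | iter idx=1: | count := -8 | result := 0 | iter idx=-2: | result := 0 | iter idx=-1: | result := 0 | count := 3 | result 3; both end at 3.
Sweeping the whole domain (27 inputs) finds no disagreement.
verdict: equivalent


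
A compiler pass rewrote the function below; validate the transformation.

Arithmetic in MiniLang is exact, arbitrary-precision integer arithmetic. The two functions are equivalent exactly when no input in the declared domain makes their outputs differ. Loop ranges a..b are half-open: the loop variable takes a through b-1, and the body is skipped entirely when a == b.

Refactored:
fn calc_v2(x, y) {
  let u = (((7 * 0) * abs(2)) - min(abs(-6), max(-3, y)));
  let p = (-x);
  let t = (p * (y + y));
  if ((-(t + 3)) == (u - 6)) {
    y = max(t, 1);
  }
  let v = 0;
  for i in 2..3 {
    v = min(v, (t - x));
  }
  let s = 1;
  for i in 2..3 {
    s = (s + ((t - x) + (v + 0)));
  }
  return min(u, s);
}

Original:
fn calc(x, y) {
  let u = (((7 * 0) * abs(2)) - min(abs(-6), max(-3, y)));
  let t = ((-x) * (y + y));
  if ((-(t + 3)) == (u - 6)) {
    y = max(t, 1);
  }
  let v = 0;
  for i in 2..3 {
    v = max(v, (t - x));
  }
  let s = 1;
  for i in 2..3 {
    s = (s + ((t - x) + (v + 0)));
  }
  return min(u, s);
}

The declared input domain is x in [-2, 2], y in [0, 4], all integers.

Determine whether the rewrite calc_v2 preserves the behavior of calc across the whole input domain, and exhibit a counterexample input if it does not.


On input x=1, y=0, calc returns 0 while calc_v2 returns -1.
verdict: not equivalent; witness: x=1, y=0


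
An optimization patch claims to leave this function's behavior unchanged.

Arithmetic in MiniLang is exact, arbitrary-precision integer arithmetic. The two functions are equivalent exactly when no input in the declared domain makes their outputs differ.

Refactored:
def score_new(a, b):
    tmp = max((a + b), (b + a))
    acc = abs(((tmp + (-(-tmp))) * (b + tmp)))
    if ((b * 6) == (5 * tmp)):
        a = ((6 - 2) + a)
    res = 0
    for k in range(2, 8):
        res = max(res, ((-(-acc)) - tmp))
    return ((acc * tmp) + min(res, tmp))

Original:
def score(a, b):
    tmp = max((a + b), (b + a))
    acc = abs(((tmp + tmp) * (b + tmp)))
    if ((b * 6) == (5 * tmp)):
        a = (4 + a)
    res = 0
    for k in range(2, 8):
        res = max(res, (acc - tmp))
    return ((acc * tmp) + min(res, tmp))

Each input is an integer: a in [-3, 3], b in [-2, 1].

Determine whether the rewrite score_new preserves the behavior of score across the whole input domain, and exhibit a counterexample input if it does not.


Differences: arithmetic usage differs; and constant usage differs — yet all 28 inputs agree.
verdict: equivalent


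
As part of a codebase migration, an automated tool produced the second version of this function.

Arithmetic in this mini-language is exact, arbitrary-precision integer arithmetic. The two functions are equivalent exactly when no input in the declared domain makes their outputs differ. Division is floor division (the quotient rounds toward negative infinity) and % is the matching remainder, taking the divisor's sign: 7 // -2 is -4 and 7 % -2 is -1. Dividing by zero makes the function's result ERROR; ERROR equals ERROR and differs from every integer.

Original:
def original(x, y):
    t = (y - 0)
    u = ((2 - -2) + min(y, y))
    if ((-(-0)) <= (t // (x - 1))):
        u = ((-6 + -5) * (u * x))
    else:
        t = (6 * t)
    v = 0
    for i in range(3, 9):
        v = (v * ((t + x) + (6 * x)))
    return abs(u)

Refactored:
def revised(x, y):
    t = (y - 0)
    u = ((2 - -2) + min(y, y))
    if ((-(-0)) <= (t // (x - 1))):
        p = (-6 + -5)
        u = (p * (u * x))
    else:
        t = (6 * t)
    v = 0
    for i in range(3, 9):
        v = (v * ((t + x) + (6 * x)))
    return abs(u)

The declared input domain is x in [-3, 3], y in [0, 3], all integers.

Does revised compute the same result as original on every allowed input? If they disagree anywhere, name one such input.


The two versions differ — the changes include statement counts differ, plus local variable names differ.
Spot check at x=0, y=0 — original: t = 0; u = 4; ((-(-0)) <= (t // (x - 1))) -> true; u = 0; v = 0; [i=3]; v = 0; [i=4]; v = 0; [i=5]; v = 0; [i=6]; v = 0; [i=7]; v = 0; [i=8]; v = 0; return 0. revised: t = 0; u = 4; ((-(-0)) <= (t // (x - 1))) -> true; p = -11; u = 0; v = 0; [i=3]; v = 0; [i=4]; v = 0; [i=5]; v = 0; [i=6]; v = 0; [i=7]; v = 0; [i=8]; v = 0; return 0. Both give 0.
Checked all 28 inputs in the declared domain: the outputs agree on every one.
verdict: equivalent


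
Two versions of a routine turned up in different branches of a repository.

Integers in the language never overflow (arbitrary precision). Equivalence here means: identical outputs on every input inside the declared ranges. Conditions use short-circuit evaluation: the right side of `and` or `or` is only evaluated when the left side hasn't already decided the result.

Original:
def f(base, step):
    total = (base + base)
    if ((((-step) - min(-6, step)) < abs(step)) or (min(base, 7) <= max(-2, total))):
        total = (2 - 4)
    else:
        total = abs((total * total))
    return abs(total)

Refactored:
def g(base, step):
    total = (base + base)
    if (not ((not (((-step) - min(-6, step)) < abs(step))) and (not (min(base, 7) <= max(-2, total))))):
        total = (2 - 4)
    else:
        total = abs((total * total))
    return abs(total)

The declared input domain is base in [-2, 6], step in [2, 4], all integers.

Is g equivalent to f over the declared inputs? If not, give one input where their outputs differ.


Behavior is preserved: although boolean connective usage differs, the outputs never diverge.
Tracing base=1, step=4: f: total becomes 2; next ((((-step) - min(-6, step)) < abs(step)) or (min(base, 7) <= max(-2, total))) evaluates to true; next total becomes -2; next final value 2 | g: total becomes 2; next (not ((not (((-step) - min(-6, step)) < abs(step))) and (not (min(base, 7) <= max(-2, total))))) evaluates to true; next total becomes -2; next final value 2 — matching result 2.
Across all 27 domain points the two functions coincide.
verdict: equivalent


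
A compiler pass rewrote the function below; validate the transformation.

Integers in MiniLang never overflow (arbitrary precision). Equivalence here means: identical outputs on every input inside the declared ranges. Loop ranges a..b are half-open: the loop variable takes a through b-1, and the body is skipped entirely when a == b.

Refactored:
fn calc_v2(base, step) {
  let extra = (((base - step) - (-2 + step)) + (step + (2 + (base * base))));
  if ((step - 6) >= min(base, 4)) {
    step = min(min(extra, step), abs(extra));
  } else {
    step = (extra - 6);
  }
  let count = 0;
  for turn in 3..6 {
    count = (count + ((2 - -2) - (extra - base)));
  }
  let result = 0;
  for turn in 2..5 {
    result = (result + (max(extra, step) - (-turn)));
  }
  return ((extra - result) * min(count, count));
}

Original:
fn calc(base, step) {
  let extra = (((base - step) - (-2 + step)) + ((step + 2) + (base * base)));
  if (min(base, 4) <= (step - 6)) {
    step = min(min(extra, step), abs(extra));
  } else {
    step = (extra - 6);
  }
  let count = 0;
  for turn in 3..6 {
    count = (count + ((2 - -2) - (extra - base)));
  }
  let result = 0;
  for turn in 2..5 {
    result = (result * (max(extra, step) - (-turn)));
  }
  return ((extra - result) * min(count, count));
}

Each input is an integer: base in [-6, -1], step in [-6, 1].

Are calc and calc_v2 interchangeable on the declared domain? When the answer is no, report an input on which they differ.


Input base=-6, step=-6: -5040 from calc versus 11214 from calc_v2.
verdict: not equivalent; witness: base=-6, step=-6


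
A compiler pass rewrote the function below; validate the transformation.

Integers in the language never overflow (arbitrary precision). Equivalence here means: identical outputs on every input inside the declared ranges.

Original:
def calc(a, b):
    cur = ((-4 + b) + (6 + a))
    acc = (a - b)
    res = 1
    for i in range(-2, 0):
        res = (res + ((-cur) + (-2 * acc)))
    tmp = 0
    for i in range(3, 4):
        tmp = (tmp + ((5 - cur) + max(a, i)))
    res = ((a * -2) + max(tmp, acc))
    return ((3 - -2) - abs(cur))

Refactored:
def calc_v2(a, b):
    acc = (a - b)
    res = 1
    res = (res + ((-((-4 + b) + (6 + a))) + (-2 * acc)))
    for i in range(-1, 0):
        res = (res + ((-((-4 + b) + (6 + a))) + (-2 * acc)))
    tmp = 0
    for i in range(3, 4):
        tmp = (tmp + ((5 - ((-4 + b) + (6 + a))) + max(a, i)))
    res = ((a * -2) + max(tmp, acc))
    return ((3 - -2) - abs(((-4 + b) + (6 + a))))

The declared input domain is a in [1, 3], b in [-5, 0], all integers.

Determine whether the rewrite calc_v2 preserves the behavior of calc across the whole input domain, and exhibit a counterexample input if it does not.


Differences: constant usage differs, plus local variable names differ, plus arithmetic usage differs, plus loop structure differs — yet all 18 inputs agree.
verdict: equivalent
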